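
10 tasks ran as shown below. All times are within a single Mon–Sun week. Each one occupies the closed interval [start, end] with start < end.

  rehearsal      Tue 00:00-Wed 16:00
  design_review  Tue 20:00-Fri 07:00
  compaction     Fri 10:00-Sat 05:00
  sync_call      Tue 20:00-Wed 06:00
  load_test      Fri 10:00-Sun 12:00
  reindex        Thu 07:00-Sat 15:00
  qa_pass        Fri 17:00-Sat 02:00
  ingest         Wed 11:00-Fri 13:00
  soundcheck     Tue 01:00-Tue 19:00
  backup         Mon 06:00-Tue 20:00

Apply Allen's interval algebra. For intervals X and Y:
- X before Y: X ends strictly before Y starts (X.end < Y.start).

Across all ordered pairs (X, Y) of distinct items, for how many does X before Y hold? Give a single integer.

25

Checking all 90 ordered pairs for relation 'before'; matching pairs in alphabetical order:
(backup, compaction): backup before compaction ✓
(backup, ingest): backup before ingest ✓
(backup, load_test): backup before load_test ✓
(backup, qa_pass): backup before qa_pass ✓
(backup, reindex): backup before reindex ✓
(design_review, compaction): design_review before compaction ✓
(design_review, load_test): design_review before load_test ✓
(design_review, qa_pass): design_review before qa_pass ✓
(ingest, qa_pass): ingest before qa_pass ✓
(rehearsal, compaction): rehearsal before compaction ✓
(rehearsal, load_test): rehearsal before load_test ✓
(rehearsal, qa_pass): rehearsal before qa_pass ✓
(rehearsal, reindex): rehearsal before reindex ✓
(soundcheck, compaction): soundcheck before compaction ✓
(soundcheck, design_review): soundcheck before design_review ✓
(soundcheck, ingest): soundcheck before ingest ✓
(soundcheck, load_test): soundcheck before load_test ✓
(soundcheck, qa_pass): soundcheck before qa_pass ✓
(soundcheck, reindex): soundcheck before reindex ✓
(soundcheck, sync_call): soundcheck before sync_call ✓
(sync_call, compaction): sync_call before compaction ✓
(sync_call, ingest): sync_call before ingest ✓
(sync_call, load_test): sync_call before load_test ✓
(sync_call, qa_pass): sync_call before qa_pass ✓
... plus 1 further pairs not listed.
Count: 25.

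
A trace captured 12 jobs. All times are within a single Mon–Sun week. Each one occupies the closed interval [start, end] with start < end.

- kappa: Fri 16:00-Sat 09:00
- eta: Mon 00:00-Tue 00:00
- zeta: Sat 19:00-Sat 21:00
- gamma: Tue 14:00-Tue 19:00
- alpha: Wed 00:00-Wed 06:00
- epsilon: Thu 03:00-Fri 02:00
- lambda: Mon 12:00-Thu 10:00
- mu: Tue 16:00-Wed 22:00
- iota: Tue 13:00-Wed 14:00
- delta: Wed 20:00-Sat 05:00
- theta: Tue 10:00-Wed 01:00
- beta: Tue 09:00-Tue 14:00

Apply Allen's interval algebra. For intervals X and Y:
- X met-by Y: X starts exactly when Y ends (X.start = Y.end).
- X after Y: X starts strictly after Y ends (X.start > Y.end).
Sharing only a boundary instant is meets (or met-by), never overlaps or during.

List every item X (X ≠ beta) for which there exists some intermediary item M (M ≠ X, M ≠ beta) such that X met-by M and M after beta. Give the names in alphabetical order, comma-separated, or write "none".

Target beta = [Tue 09:00, Tue 14:00].
Intermediaries M with M after beta: alpha, delta, epsilon, kappa, mu, zeta.
Via alpha — items with X met-by alpha: none.
Via delta — items with X met-by delta: none.
Via epsilon — items with X met-by epsilon: none.
Via kappa — items with X met-by kappa: none.
Via mu — items with X met-by mu: none.
Via zeta — items with X met-by zeta: none.
Union: none.

none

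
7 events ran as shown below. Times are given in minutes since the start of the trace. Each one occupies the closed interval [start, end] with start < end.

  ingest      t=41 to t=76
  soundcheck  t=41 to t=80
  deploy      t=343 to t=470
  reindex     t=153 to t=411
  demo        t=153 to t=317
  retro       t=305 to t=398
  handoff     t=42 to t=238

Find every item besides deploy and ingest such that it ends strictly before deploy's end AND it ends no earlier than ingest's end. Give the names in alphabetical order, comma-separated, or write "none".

Conditions: its end is strictly before deploy's end (X.end < t=470) AND its end is no earlier than ingest's end (X.end >= t=76).
demo: end t=317 < t=470? ✓; end t=317 >= t=76? ✓ → yes.
handoff: end t=238 < t=470? ✓; end t=238 >= t=76? ✓ → yes.
reindex: end t=411 < t=470? ✓; end t=411 >= t=76? ✓ → yes.
retro: end t=398 < t=470? ✓; end t=398 >= t=76? ✓ → yes.
soundcheck: end t=80 < t=470? ✓; end t=80 >= t=76? ✓ → yes.
Result: demo, handoff, reindex, retro, soundcheck.

demo, handoff, reindex, retro, soundcheck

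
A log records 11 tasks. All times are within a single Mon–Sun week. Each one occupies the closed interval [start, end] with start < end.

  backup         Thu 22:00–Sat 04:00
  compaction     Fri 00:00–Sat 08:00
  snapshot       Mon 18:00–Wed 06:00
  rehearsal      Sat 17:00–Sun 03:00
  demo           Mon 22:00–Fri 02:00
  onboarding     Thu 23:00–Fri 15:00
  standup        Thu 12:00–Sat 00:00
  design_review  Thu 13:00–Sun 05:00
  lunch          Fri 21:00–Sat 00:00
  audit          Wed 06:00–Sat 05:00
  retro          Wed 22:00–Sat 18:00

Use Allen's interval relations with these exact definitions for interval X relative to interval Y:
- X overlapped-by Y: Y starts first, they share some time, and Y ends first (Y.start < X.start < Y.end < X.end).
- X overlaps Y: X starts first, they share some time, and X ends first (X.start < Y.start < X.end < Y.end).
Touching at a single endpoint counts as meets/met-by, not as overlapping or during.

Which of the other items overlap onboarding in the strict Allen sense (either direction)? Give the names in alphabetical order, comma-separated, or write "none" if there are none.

Target onboarding = [Thu 23:00, Fri 15:00].
audit [Wed 06:00, Sat 05:00] → contains → no.
backup [Thu 22:00, Sat 04:00] → contains → no.
compaction [Fri 00:00, Sat 08:00] → overlapped-by → yes.
demo [Mon 22:00, Fri 02:00] → overlaps → yes.
design_review [Thu 13:00, Sun 05:00] → contains → no.
lunch [Fri 21:00, Sat 00:00] → after → no.
rehearsal [Sat 17:00, Sun 03:00] → after → no.
retro [Wed 22:00, Sat 18:00] → contains → no.
snapshot [Mon 18:00, Wed 06:00] → before → no.
standup [Thu 12:00, Sat 00:00] → contains → no.
Result: compaction, demo.

compaction, demo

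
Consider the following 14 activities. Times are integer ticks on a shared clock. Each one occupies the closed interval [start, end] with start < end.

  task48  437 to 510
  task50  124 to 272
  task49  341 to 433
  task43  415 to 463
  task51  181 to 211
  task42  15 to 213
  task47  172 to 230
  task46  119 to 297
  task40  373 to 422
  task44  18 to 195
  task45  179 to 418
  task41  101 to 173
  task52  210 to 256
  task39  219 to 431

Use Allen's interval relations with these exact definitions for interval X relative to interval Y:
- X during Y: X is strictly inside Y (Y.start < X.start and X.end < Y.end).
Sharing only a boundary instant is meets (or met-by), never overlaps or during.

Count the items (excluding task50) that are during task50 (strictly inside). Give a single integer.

Target task50 = [124, 272].
task39 [219, 431] → overlapped-by → no.
task40 [373, 422] → after → no.
task41 [101, 173] → overlaps → no.
task42 [15, 213] → overlaps → no.
task43 [415, 463] → after → no.
task44 [18, 195] → overlaps → no.
task45 [179, 418] → overlapped-by → no.
task46 [119, 297] → contains → no.
task47 [172, 230] → during → counts.
task48 [437, 510] → after → no.
task49 [341, 433] → after → no.
task51 [181, 211] → during → counts.
task52 [210, 256] → during → counts.
Total: 3.

3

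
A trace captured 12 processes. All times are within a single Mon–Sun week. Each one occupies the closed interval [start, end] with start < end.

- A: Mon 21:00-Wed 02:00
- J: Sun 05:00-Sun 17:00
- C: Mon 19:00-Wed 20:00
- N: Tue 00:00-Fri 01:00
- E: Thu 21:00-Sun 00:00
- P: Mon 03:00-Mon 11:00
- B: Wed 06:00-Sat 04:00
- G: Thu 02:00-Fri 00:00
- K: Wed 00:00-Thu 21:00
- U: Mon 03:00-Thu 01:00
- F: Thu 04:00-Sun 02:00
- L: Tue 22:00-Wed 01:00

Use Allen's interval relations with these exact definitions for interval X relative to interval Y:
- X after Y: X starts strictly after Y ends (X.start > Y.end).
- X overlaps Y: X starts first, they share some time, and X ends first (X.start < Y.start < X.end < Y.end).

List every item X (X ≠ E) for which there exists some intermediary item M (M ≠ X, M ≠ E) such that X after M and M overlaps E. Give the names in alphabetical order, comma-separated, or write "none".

Target E = [Thu 21:00, Sun 00:00].
Intermediaries M with M overlaps E: B, G, N.
Via B — items with X after B: J.
Via G — items with X after G: J.
Via N — items with X after N: J.
Union: J.

J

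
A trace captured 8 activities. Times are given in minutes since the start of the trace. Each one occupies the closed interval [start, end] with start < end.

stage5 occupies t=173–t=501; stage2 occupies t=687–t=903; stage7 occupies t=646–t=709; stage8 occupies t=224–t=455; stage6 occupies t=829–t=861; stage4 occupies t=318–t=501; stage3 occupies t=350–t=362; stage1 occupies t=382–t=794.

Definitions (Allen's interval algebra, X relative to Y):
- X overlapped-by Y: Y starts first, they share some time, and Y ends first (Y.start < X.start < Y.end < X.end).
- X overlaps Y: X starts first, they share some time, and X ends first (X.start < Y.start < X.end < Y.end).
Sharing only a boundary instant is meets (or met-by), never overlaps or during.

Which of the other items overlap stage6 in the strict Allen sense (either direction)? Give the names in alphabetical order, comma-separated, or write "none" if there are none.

none

Target stage6 = [t=829, t=861].
stage1 [t=382, t=794] → before → no.
stage2 [t=687, t=903] → contains → no.
stage3 [t=350, t=362] → before → no.
stage4 [t=318, t=501] → before → no.
stage5 [t=173, t=501] → before → no.
stage7 [t=646, t=709] → before → no.
stage8 [t=224, t=455] → before → no.
Result: none.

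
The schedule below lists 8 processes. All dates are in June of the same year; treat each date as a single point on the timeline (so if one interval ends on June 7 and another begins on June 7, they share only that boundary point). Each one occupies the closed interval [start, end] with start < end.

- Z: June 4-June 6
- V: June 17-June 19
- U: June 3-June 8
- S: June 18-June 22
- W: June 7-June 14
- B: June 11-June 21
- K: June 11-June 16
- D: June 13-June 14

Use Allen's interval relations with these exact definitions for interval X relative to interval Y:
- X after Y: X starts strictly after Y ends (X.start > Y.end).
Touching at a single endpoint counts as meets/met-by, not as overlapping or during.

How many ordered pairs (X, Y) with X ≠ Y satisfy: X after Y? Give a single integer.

Checking all 56 ordered pairs for relation 'after'; matching pairs in alphabetical order:
(B, U): B after U ✓
(B, Z): B after Z ✓
(D, U): D after U ✓
(D, Z): D after Z ✓
(K, U): K after U ✓
(K, Z): K after Z ✓
(S, D): S after D ✓
(S, K): S after K ✓
(S, U): S after U ✓
(S, W): S after W ✓
(S, Z): S after Z ✓
(V, D): V after D ✓
(V, K): V after K ✓
(V, U): V after U ✓
(V, W): V after W ✓
(V, Z): V after Z ✓
(W, Z): W after Z ✓
Count: 17.

17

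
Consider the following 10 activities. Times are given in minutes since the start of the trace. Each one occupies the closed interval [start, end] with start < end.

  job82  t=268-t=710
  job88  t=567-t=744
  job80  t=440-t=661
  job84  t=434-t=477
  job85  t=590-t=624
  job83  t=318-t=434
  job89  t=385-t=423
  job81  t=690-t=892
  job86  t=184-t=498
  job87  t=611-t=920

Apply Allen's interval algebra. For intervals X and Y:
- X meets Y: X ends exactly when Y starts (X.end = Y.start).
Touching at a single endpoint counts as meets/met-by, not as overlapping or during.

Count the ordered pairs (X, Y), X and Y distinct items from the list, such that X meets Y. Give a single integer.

Checking all 90 ordered pairs for relation 'meets'; matching pairs in alphabetical order:
(job83, job84): job83 meets job84 ✓
Count: 1.

1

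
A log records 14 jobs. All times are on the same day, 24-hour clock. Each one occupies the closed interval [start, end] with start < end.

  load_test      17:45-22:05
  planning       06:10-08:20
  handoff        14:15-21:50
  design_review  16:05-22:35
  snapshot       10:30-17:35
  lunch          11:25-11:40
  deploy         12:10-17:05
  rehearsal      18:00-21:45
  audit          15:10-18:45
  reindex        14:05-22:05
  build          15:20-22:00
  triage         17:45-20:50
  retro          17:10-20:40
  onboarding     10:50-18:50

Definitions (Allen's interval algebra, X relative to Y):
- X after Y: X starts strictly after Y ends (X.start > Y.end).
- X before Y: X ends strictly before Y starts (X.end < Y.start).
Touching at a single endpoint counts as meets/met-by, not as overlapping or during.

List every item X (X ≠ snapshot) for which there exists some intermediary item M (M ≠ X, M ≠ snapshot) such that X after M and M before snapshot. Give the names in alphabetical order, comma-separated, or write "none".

audit, build, deploy, design_review, handoff, load_test, lunch, onboarding, rehearsal, reindex, retro, triage

Target snapshot = [10:30, 17:35].
Intermediaries M with M before snapshot: planning.
Via planning — items with X after planning: audit, build, deploy, design_review, handoff, load_test, lunch, onboarding, rehearsal, reindex, retro, triage.
Union: audit, build, deploy, design_review, handoff, load_test, lunch, onboarding, rehearsal, reindex, retro, triage.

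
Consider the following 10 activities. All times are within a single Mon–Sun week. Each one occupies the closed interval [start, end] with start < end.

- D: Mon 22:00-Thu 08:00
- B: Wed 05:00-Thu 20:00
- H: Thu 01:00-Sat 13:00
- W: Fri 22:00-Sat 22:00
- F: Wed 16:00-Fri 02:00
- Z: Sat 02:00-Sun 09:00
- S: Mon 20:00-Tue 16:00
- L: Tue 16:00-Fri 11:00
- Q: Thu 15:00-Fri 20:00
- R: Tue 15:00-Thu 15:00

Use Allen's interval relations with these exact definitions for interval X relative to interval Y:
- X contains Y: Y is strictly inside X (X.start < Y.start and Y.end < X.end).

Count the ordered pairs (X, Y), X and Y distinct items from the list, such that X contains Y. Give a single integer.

3

Checking all 90 ordered pairs for relation 'contains'; matching pairs in alphabetical order:
(H, Q): H contains Q ✓
(L, B): L contains B ✓
(L, F): L contains F ✓
Count: 3.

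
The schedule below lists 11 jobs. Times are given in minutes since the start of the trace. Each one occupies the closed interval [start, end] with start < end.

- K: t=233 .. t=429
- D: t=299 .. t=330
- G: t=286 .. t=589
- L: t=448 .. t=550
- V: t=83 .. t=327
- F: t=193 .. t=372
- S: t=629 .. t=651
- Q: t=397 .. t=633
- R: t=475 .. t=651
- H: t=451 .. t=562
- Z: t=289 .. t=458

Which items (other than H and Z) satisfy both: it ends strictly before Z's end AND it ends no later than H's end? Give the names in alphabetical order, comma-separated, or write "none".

D, F, K, V

Conditions: its end is strictly before Z's end (X.end < t=458) AND its end is no later than H's end (X.end <= t=562).
D: end t=330 < t=458? ✓; end t=330 <= t=562? ✓ → yes.
F: end t=372 < t=458? ✓; end t=372 <= t=562? ✓ → yes.
G: end t=589 < t=458? ✗; end t=589 <= t=562? ✗ → no.
K: end t=429 < t=458? ✓; end t=429 <= t=562? ✓ → yes.
L: end t=550 < t=458? ✗; end t=550 <= t=562? ✓ → no.
Q: end t=633 < t=458? ✗; end t=633 <= t=562? ✗ → no.
R: end t=651 < t=458? ✗; end t=651 <= t=562? ✗ → no.
S: end t=651 < t=458? ✗; end t=651 <= t=562? ✗ → no.
V: end t=327 < t=458? ✓; end t=327 <= t=562? ✓ → yes.
Result: D, F, K, V.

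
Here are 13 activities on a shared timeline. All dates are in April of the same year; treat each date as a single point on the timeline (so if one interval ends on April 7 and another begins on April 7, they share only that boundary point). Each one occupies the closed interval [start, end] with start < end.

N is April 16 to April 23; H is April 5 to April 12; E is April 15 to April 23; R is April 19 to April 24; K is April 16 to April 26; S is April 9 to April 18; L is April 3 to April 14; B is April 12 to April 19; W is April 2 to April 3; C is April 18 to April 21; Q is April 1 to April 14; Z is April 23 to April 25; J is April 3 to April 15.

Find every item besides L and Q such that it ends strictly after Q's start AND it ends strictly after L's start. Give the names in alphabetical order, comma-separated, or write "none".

B, C, E, H, J, K, N, R, S, Z

Conditions: its end is strictly after Q's start (X.end > April 1) AND its end is strictly after L's start (X.end > April 3).
B: end April 19 > April 1? ✓; end April 19 > April 3? ✓ → yes.
C: end April 21 > April 1? ✓; end April 21 > April 3? ✓ → yes.
E: end April 23 > April 1? ✓; end April 23 > April 3? ✓ → yes.
H: end April 12 > April 1? ✓; end April 12 > April 3? ✓ → yes.
J: end April 15 > April 1? ✓; end April 15 > April 3? ✓ → yes.
K: end April 26 > April 1? ✓; end April 26 > April 3? ✓ → yes.
N: end April 23 > April 1? ✓; end April 23 > April 3? ✓ → yes.
R: end April 24 > April 1? ✓; end April 24 > April 3? ✓ → yes.
S: end April 18 > April 1? ✓; end April 18 > April 3? ✓ → yes.
W: end April 3 > April 1? ✓; end April 3 > April 3? ✗ → no.
Z: end April 25 > April 1? ✓; end April 25 > April 3? ✓ → yes.
Result: B, C, E, H, J, K, N, R, S, Z.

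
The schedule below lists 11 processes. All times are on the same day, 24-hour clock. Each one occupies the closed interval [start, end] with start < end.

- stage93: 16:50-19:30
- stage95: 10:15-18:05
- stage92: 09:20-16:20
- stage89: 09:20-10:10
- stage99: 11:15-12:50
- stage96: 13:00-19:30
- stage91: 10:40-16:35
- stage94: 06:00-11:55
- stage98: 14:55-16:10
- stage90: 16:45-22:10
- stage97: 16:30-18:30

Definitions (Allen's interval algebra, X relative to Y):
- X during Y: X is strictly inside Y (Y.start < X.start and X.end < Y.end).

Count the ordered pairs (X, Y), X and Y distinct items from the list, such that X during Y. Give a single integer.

Checking all 110 ordered pairs for relation 'during'; matching pairs in alphabetical order:
(stage89, stage94): stage89 during stage94 ✓
(stage91, stage95): stage91 during stage95 ✓
(stage93, stage90): stage93 during stage90 ✓
(stage97, stage96): stage97 during stage96 ✓
(stage98, stage91): stage98 during stage91 ✓
(stage98, stage92): stage98 during stage92 ✓
(stage98, stage95): stage98 during stage95 ✓
(stage98, stage96): stage98 during stage96 ✓
(stage99, stage91): stage99 during stage91 ✓
(stage99, stage92): stage99 during stage92 ✓
(stage99, stage95): stage99 during stage95 ✓
Count: 11.

11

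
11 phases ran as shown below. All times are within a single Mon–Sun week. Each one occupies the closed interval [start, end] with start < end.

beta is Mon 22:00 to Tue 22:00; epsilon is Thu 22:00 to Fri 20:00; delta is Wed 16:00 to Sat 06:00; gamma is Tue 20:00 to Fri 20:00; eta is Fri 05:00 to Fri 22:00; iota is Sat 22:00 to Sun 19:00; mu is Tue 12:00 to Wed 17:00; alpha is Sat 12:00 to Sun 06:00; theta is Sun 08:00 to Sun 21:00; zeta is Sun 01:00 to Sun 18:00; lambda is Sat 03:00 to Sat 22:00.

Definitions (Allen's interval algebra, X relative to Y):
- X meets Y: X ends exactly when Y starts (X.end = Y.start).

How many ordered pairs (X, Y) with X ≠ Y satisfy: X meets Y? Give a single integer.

Checking all 110 ordered pairs for relation 'meets'; matching pairs in alphabetical order:
(lambda, iota): lambda meets iota ✓
Count: 1.

1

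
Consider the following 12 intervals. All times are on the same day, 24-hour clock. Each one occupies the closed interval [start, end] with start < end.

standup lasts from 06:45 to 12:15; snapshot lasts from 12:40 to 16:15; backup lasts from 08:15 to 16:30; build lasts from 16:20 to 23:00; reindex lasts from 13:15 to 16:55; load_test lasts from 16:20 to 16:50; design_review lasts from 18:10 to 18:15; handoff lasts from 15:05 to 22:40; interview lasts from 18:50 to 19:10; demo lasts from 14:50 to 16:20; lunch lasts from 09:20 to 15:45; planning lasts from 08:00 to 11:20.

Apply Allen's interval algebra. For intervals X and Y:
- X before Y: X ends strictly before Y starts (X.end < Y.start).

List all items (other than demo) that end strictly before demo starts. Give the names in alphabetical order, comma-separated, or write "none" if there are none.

planning, standup

Target demo = [14:50, 16:20].
backup [08:15, 16:30] → contains → no.
build [16:20, 23:00] → met-by → no.
design_review [18:10, 18:15] → after → no.
handoff [15:05, 22:40] → overlapped-by → no.
interview [18:50, 19:10] → after → no.
load_test [16:20, 16:50] → met-by → no.
lunch [09:20, 15:45] → overlaps → no.
planning [08:00, 11:20] → before → yes.
reindex [13:15, 16:55] → contains → no.
snapshot [12:40, 16:15] → overlaps → no.
standup [06:45, 12:15] → before → yes.
Result: planning, standup.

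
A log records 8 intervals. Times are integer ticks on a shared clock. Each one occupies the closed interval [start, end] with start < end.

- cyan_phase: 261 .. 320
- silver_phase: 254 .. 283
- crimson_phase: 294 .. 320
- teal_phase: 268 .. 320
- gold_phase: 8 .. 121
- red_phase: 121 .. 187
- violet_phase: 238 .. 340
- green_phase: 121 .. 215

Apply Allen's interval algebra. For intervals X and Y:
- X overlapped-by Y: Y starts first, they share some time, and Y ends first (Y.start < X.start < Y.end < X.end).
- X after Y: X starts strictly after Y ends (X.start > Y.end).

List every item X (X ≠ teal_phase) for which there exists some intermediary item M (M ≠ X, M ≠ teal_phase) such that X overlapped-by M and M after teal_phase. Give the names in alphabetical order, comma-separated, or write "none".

none

Target teal_phase = [268, 320].
Intermediaries M with M after teal_phase: none.
Union: none.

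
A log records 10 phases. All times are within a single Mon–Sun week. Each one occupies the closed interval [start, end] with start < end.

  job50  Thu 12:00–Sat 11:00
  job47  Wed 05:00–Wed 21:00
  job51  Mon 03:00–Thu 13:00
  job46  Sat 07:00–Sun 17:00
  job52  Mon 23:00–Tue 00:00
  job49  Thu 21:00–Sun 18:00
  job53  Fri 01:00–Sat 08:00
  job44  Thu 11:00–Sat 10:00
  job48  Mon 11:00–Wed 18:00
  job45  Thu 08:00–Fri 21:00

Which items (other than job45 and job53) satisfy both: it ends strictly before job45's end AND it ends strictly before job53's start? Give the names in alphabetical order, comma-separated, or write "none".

Conditions: its end is strictly before job45's end (X.end < Fri 21:00) AND its end is strictly before job53's start (X.end < Fri 01:00).
job44: end Sat 10:00 < Fri 21:00? ✗; end Sat 10:00 < Fri 01:00? ✗ → no.
job46: end Sun 17:00 < Fri 21:00? ✗; end Sun 17:00 < Fri 01:00? ✗ → no.
job47: end Wed 21:00 < Fri 21:00? ✓; end Wed 21:00 < Fri 01:00? ✓ → yes.
job48: end Wed 18:00 < Fri 21:00? ✓; end Wed 18:00 < Fri 01:00? ✓ → yes.
job49: end Sun 18:00 < Fri 21:00? ✗; end Sun 18:00 < Fri 01:00? ✗ → no.
job50: end Sat 11:00 < Fri 21:00? ✗; end Sat 11:00 < Fri 01:00? ✗ → no.
job51: end Thu 13:00 < Fri 21:00? ✓; end Thu 13:00 < Fri 01:00? ✓ → yes.
job52: end Tue 00:00 < Fri 21:00? ✓; end Tue 00:00 < Fri 01:00? ✓ → yes.
Result: job47, job48, job51, job52.

job47, job48, job51, job52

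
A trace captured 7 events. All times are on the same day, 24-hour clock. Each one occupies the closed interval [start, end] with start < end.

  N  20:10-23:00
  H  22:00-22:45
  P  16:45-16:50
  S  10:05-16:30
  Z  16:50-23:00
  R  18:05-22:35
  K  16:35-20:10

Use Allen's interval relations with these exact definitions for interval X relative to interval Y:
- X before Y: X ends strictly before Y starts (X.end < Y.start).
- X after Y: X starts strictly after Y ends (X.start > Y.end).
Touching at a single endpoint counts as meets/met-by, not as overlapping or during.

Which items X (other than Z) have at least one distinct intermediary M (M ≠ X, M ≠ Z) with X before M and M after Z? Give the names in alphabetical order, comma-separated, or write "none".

Target Z = [16:50, 23:00].
Intermediaries M with M after Z: none.
Union: none.

none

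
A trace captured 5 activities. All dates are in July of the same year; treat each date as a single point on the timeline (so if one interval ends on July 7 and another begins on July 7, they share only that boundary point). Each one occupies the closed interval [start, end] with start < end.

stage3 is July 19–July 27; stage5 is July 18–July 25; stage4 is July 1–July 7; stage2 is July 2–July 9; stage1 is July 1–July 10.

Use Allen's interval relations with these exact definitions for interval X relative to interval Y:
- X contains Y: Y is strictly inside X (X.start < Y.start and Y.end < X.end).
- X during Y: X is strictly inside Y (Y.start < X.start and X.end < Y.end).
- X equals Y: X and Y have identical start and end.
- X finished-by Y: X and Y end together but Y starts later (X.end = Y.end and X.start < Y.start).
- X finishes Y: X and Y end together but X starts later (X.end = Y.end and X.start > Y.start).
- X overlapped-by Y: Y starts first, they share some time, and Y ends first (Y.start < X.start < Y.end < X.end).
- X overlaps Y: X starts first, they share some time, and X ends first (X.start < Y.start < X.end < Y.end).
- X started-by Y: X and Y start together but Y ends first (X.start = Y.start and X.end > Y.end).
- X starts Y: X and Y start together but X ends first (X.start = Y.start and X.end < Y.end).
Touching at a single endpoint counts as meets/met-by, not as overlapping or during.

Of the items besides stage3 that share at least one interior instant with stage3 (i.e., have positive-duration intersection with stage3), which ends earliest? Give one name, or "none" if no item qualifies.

Target stage3 = [July 19, July 27].
stage1 [July 1, July 10] → before → excluded.
stage2 [July 2, July 9] → before → excluded.
stage4 [July 1, July 7] → before → excluded.
stage5 [July 18, July 25] → overlaps → candidate.
Among candidates, earliest end is July 25 → stage5.

stage5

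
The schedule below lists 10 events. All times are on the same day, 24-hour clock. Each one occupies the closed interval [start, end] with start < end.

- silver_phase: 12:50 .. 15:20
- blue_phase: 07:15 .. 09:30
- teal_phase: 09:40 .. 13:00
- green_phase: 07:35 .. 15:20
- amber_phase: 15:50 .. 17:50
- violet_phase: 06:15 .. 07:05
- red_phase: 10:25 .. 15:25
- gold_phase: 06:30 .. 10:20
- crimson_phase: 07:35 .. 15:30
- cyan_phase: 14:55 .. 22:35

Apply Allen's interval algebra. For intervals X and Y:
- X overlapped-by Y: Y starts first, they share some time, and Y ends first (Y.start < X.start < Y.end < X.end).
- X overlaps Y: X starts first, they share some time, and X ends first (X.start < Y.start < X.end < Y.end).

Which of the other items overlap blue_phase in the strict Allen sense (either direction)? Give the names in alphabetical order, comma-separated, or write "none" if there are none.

crimson_phase, green_phase

Target blue_phase = [07:15, 09:30].
amber_phase [15:50, 17:50] → after → no.
crimson_phase [07:35, 15:30] → overlapped-by → yes.
cyan_phase [14:55, 22:35] → after → no.
gold_phase [06:30, 10:20] → contains → no.
green_phase [07:35, 15:20] → overlapped-by → yes.
red_phase [10:25, 15:25] → after → no.
silver_phase [12:50, 15:20] → after → no.
teal_phase [09:40, 13:00] → after → no.
violet_phase [06:15, 07:05] → before → no.
Result: crimson_phase, green_phase.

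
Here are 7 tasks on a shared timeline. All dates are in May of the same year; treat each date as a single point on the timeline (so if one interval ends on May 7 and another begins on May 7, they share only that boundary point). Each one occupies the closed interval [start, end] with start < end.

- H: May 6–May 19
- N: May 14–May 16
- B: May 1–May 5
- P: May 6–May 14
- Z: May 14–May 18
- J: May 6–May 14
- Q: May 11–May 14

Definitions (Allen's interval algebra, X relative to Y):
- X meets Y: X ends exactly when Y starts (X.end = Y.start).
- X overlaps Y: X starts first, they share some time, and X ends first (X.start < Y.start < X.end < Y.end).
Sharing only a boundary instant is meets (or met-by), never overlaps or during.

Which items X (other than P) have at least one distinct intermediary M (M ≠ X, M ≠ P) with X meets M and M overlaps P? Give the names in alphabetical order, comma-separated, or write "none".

Target P = [May 6, May 14].
Intermediaries M with M overlaps P: none.
Union: none.

none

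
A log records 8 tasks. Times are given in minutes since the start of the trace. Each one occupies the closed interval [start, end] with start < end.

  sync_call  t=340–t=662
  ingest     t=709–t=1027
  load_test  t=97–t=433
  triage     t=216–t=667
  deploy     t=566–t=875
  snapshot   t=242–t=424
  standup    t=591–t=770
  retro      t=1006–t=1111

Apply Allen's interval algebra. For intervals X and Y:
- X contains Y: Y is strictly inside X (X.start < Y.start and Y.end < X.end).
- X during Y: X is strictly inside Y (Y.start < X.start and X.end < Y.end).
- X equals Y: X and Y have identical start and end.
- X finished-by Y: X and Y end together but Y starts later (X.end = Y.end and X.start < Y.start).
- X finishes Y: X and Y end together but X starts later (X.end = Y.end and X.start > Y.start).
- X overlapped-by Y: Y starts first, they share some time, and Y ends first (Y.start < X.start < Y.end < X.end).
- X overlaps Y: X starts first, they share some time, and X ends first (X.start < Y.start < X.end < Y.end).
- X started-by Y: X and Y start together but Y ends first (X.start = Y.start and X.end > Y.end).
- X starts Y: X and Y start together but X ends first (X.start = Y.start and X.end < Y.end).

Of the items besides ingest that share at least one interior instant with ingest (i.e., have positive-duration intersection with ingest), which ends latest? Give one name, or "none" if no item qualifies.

retro

Target ingest = [t=709, t=1027].
deploy [t=566, t=875] → overlaps → candidate.
load_test [t=97, t=433] → before → excluded.
retro [t=1006, t=1111] → overlapped-by → candidate.
snapshot [t=242, t=424] → before → excluded.
standup [t=591, t=770] → overlaps → candidate.
sync_call [t=340, t=662] → before → excluded.
triage [t=216, t=667] → before → excluded.
Among candidates, latest end is t=1111 → retro.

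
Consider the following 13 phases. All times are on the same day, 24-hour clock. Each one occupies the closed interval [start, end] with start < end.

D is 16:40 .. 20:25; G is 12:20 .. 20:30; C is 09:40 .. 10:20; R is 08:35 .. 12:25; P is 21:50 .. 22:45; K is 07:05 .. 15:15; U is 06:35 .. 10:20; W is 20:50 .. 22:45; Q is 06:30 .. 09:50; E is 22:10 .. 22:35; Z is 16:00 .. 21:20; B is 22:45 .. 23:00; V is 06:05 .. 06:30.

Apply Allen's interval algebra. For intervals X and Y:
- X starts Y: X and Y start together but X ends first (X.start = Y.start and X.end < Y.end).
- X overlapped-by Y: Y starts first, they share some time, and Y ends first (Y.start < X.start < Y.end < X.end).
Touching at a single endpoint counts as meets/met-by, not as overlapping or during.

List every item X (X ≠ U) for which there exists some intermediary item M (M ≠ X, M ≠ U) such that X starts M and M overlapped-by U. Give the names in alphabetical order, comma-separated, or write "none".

Target U = [06:35, 10:20].
Intermediaries M with M overlapped-by U: K, R.
Via K — items with X starts K: none.
Via R — items with X starts R: none.
Union: none.

none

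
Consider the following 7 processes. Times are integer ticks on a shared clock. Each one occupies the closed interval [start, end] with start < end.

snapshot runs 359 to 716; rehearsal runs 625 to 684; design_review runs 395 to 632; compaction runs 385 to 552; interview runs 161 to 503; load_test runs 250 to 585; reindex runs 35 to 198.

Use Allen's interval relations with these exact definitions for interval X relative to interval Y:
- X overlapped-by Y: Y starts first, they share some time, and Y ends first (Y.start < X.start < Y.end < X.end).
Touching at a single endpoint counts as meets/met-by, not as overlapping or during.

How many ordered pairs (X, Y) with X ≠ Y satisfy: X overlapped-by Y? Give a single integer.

Checking all 42 ordered pairs for relation 'overlapped-by'; matching pairs in alphabetical order:
(compaction, interview): compaction overlapped-by interview ✓
(design_review, compaction): design_review overlapped-by compaction ✓
(design_review, interview): design_review overlapped-by interview ✓
(design_review, load_test): design_review overlapped-by load_test ✓
(interview, reindex): interview overlapped-by reindex ✓
(load_test, interview): load_test overlapped-by interview ✓
(rehearsal, design_review): rehearsal overlapped-by design_review ✓
(snapshot, interview): snapshot overlapped-by interview ✓
(snapshot, load_test): snapshot overlapped-by load_test ✓
Count: 9.

9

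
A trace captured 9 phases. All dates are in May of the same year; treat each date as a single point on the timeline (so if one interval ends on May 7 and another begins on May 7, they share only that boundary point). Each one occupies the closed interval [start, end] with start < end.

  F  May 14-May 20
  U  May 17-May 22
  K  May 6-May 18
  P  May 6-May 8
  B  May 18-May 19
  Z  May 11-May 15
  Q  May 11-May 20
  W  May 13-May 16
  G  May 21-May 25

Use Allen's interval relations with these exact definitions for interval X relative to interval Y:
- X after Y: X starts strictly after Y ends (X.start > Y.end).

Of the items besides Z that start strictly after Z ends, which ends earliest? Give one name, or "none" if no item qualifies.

B

Target Z = [May 11, May 15].
B [May 18, May 19] → after → candidate.
F [May 14, May 20] → overlapped-by → excluded.
G [May 21, May 25] → after → candidate.
K [May 6, May 18] → contains → excluded.
P [May 6, May 8] → before → excluded.
Q [May 11, May 20] → started-by → excluded.
U [May 17, May 22] → after → candidate.
W [May 13, May 16] → overlapped-by → excluded.
Among candidates, earliest end is May 19 → B.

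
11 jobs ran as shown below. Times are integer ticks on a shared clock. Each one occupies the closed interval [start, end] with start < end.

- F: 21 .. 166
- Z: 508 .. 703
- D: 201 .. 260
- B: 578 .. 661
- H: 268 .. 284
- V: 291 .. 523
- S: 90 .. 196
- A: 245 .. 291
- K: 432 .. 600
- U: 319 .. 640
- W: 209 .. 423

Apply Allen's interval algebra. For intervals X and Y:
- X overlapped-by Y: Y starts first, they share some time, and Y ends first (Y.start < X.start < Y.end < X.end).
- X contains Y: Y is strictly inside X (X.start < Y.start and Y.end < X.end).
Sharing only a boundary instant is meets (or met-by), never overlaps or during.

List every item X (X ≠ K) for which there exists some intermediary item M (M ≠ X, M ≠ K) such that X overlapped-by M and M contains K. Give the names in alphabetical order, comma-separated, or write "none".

B, Z

Target K = [432, 600].
Intermediaries M with M contains K: U.
Via U — items with X overlapped-by U: B, Z.
Union: B, Z.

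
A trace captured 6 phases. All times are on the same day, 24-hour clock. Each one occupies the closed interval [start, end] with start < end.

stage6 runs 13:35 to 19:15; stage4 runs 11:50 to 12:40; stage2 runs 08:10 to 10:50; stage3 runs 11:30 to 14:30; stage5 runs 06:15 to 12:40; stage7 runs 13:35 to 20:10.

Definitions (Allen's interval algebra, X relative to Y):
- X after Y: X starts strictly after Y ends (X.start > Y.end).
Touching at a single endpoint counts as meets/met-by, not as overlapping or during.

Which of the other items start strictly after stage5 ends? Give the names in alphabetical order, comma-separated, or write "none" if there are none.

stage6, stage7

Target stage5 = [06:15, 12:40].
stage2 [08:10, 10:50] → during → no.
stage3 [11:30, 14:30] → overlapped-by → no.
stage4 [11:50, 12:40] → finishes → no.
stage6 [13:35, 19:15] → after → yes.
stage7 [13:35, 20:10] → after → yes.
Result: stage6, stage7.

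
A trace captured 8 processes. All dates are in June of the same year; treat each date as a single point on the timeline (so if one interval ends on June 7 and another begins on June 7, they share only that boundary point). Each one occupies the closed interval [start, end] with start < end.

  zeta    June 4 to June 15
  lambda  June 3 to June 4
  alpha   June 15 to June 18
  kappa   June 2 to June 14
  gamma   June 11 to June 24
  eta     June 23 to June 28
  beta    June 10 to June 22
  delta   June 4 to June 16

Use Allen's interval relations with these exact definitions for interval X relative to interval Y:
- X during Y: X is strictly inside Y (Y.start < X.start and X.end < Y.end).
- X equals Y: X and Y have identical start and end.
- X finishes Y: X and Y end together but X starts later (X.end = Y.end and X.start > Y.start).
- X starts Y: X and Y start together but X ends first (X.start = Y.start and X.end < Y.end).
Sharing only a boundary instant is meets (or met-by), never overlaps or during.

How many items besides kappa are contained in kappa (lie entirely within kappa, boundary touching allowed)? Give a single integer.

Target kappa = [June 2, June 14].
alpha [June 15, June 18] → after → no.
beta [June 10, June 22] → overlapped-by → no.
delta [June 4, June 16] → overlapped-by → no.
eta [June 23, June 28] → after → no.
gamma [June 11, June 24] → overlapped-by → no.
lambda [June 3, June 4] → during → counts.
zeta [June 4, June 15] → overlapped-by → no.
Total: 1.

1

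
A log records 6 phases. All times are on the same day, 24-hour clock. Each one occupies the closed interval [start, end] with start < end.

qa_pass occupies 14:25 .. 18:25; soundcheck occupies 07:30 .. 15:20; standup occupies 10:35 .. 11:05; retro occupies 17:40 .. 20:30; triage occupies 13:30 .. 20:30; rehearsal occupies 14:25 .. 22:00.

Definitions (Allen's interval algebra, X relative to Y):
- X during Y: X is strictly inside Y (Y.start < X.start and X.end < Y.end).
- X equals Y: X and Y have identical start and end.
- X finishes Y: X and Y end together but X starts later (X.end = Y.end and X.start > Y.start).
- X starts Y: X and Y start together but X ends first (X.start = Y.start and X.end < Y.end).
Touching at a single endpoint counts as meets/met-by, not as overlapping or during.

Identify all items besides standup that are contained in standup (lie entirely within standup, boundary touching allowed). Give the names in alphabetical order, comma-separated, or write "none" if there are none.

none

Target standup = [10:35, 11:05].
qa_pass [14:25, 18:25] → after → no.
rehearsal [14:25, 22:00] → after → no.
retro [17:40, 20:30] → after → no.
soundcheck [07:30, 15:20] → contains → no.
triage [13:30, 20:30] → after → no.
Result: none.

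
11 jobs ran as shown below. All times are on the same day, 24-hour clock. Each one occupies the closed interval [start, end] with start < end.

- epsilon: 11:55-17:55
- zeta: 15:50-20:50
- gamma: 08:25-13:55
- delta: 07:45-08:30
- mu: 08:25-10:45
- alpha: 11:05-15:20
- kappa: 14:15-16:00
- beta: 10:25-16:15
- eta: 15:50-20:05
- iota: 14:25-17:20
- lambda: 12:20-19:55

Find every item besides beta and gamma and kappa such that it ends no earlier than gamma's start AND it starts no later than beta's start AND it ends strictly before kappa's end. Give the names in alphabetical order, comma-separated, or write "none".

delta, mu

Conditions: its end is no earlier than gamma's start (X.end >= 08:25) AND its start is no later than beta's start (X.start <= 10:25) AND its end is strictly before kappa's end (X.end < 16:00).
alpha: end 15:20 >= 08:25? ✓; start 11:05 <= 10:25? ✗; end 15:20 < 16:00? ✓ → no.
delta: end 08:30 >= 08:25? ✓; start 07:45 <= 10:25? ✓; end 08:30 < 16:00? ✓ → yes.
epsilon: end 17:55 >= 08:25? ✓; start 11:55 <= 10:25? ✗; end 17:55 < 16:00? ✗ → no.
eta: end 20:05 >= 08:25? ✓; start 15:50 <= 10:25? ✗; end 20:05 < 16:00? ✗ → no.
iota: end 17:20 >= 08:25? ✓; start 14:25 <= 10:25? ✗; end 17:20 < 16:00? ✗ → no.
lambda: end 19:55 >= 08:25? ✓; start 12:20 <= 10:25? ✗; end 19:55 < 16:00? ✗ → no.
mu: end 10:45 >= 08:25? ✓; start 08:25 <= 10:25? ✓; end 10:45 < 16:00? ✓ → yes.
zeta: end 20:50 >= 08:25? ✓; start 15:50 <= 10:25? ✗; end 20:50 < 16:00? ✗ → no.
Result: delta, mu.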